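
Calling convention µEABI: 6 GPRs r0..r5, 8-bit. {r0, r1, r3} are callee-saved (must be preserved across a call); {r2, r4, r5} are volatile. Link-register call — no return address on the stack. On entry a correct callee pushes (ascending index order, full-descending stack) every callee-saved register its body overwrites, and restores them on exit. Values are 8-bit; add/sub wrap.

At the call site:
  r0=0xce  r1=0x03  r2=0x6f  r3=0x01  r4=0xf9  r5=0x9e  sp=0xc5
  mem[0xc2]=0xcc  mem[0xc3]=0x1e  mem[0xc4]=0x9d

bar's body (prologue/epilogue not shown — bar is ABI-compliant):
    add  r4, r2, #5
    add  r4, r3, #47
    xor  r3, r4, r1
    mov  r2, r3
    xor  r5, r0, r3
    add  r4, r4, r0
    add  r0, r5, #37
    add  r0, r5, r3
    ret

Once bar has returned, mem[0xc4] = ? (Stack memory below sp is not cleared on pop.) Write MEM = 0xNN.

prologue: push r0 -> mem[0xc4]=0xce, sp=0xc4
prologue: push r3 -> mem[0xc3]=0x01, sp=0xc3
body[0] add  r4, r2, #5 -> r4=0x74
body[1] add  r4, r3, #47 -> r4=0x30
body[2] xor  r3, r4, r1 -> r3=0x33
body[3] mov  r2, r3 -> r2=0x33
body[4] xor  r5, r0, r3 -> r5=0xfd
body[5] add  r4, r4, r0 -> r4=0xfe
body[6] add  r0, r5, #37 -> r0=0x22
body[7] add  r0, r5, r3 -> r0=0x30
epilogue: pop r3=0x01, sp=0xc4
epilogue: pop r0=0xce, sp=0xc5
prologue pushed ['r0', 'r3'] at ['0xc4', '0xc3']

MEM = 0xce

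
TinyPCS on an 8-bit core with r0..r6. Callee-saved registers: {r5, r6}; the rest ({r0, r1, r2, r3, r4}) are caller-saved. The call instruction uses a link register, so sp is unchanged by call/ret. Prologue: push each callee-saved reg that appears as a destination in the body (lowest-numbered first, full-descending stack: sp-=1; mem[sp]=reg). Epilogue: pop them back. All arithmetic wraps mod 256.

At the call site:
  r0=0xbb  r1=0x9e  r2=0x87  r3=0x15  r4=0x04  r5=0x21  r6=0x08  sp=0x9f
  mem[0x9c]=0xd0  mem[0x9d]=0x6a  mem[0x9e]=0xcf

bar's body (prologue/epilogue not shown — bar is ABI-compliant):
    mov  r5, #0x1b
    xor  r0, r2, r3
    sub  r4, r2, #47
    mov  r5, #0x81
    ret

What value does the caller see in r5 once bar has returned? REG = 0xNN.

prologue: push r5 → mem[0x9e]=0x21, sp=0x9e
body[0] mov  r5, #0x1b → r5=0x1b
body[1] xor  r0, r2, r3 → r0=0x92
body[2] sub  r4, r2, #47 → r4=0x58
body[3] mov  r5, #0x81 → r5=0x81
epilogue: pop r5=0x21, sp=0x9f
r5 is callee-saved → restored

REG = 0x21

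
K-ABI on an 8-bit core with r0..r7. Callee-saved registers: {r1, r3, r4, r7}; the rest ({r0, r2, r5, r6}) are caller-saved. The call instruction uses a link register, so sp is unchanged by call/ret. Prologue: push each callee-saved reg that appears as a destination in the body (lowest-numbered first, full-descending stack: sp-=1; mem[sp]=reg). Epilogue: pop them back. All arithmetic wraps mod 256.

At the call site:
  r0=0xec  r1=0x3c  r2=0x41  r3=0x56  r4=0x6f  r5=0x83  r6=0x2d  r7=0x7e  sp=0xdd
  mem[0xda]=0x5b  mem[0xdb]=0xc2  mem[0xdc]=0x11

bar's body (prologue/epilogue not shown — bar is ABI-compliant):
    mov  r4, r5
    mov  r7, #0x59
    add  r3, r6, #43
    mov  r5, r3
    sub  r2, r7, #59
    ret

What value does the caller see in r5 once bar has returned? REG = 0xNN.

prologue: push r3 -> mem[0xdc]=0x56, sp=0xdc
prologue: push r4 -> mem[0xdb]=0x6f, sp=0xdb
prologue: push r7 -> mem[0xda]=0x7e, sp=0xda
body[0] mov  r4, r5 -> r4=0x83
body[1] mov  r7, #0x59 -> r7=0x59
body[2] add  r3, r6, #43 -> r3=0x58
body[3] mov  r5, r3 -> r5=0x58
body[4] sub  r2, r7, #59 -> r2=0x1e
epilogue: pop r7=0x7e, sp=0xdb
epilogue: pop r4=0x6f, sp=0xdc
epilogue: pop r3=0x56, sp=0xdd
r5 is caller-saved -> body value

REG = 0x58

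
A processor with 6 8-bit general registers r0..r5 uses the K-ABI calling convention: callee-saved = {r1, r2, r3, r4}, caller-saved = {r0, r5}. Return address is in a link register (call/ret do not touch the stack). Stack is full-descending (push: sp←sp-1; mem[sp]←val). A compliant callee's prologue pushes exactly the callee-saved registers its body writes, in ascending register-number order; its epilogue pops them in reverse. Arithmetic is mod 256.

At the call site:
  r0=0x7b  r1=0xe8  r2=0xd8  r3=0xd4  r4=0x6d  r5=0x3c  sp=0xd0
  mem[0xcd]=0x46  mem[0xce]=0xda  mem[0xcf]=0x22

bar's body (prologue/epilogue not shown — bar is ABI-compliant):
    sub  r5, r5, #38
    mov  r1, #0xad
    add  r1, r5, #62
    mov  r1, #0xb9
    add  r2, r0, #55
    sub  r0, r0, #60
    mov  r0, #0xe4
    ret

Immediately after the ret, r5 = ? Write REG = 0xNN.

prologue: push r1 → mem[0xcf]=0xe8, sp=0xcf
prologue: push r2 → mem[0xce]=0xd8, sp=0xce
body[0] sub  r5, r5, #38 → r5=0x16
body[1] mov  r1, #0xad → r1=0xad
body[2] add  r1, r5, #62 → r1=0x54
body[3] mov  r1, #0xb9 → r1=0xb9
body[4] add  r2, r0, #55 → r2=0xb2
body[5] sub  r0, r0, #60 → r0=0x3f
body[6] mov  r0, #0xe4 → r0=0xe4
epilogue: pop r2=0xd8, sp=0xcf
epilogue: pop r1=0xe8, sp=0xd0
r5 is caller-saved → body value

REG = 0x16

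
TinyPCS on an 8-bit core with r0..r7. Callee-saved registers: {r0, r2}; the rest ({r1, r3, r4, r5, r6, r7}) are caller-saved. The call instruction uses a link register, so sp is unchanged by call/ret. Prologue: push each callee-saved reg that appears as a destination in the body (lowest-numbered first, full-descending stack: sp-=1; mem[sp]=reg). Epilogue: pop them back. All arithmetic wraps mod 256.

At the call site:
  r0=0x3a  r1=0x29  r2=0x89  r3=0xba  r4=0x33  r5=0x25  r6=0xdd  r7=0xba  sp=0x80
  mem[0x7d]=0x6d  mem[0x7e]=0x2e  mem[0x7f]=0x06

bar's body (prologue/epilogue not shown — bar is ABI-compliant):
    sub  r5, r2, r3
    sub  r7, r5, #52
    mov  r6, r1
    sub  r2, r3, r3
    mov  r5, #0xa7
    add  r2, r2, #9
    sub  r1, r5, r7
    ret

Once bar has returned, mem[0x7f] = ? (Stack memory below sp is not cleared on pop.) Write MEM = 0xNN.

prologue: push r2 → mem[0x7f]=0x89, sp=0x7f
body[0] sub  r5, r2, r3 → r5=0xcf
body[1] sub  r7, r5, #52 → r7=0x9b
body[2] mov  r6, r1 → r6=0x29
body[3] sub  r2, r3, r3 → r2=0x00
body[4] mov  r5, #0xa7 → r5=0xa7
body[5] add  r2, r2, #9 → r2=0x09
body[6] sub  r1, r5, r7 → r1=0x0c
epilogue: pop r2=0x89, sp=0x80
prologue pushed ['r2'] at ['0x7f']

MEM = 0x89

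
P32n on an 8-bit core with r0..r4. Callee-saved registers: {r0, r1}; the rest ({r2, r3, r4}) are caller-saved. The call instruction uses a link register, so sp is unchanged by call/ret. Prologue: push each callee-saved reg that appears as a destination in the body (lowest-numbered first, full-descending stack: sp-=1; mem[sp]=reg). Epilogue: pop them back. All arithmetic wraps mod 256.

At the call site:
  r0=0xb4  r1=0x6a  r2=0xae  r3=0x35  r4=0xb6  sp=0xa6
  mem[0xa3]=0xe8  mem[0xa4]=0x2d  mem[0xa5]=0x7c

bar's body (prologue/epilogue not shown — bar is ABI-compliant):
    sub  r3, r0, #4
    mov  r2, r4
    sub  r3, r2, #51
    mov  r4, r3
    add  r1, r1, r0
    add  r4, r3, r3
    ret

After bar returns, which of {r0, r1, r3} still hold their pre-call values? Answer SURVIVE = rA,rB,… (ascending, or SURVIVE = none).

prologue: push r1 → mem[0xa5]=0x6a, sp=0xa5
body[0] sub  r3, r0, #4 → r3=0xb0
body[1] mov  r2, r4 → r2=0xb6
body[2] sub  r3, r2, #51 → r3=0x83
body[3] mov  r4, r3 → r4=0x83
body[4] add  r1, r1, r0 → r1=0x1e
body[5] add  r4, r3, r3 → r4=0x06
epilogue: pop r1=0x6a, sp=0xa6
r0: callee-saved, written=False
r1: callee-saved, written=True
r3: caller-saved, written=True

SURVIVE = r0,r1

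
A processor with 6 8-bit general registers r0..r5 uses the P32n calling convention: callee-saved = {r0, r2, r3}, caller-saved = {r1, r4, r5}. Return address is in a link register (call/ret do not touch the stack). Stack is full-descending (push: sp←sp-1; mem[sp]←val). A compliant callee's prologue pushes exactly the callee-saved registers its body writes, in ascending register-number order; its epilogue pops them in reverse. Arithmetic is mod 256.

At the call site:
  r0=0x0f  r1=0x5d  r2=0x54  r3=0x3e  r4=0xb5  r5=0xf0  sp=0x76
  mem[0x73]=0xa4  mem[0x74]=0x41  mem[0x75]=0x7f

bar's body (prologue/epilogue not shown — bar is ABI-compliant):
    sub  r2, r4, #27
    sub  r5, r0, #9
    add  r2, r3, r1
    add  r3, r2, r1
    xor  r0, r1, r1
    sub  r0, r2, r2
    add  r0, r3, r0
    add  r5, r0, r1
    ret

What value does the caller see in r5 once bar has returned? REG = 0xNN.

REG = 0x55

prologue: push r0 → mem[0x75]=0x0f, sp=0x75
prologue: push r2 → mem[0x74]=0x54, sp=0x74
prologue: push r3 → mem[0x73]=0x3e, sp=0x73
body[0] sub  r2, r4, #27 → r2=0x9a
body[1] sub  r5, r0, #9 → r5=0x06
body[2] add  r2, r3, r1 → r2=0x9b
body[3] add  r3, r2, r1 → r3=0xf8
body[4] xor  r0, r1, r1 → r0=0x00
body[5] sub  r0, r2, r2 → r0=0x00
body[6] add  r0, r3, r0 → r0=0xf8
body[7] add  r5, r0, r1 → r5=0x55
epilogue: pop r3=0x3e, sp=0x74
epilogue: pop r2=0x54, sp=0x75
epilogue: pop r0=0x0f, sp=0x76
r5 is caller-saved → body value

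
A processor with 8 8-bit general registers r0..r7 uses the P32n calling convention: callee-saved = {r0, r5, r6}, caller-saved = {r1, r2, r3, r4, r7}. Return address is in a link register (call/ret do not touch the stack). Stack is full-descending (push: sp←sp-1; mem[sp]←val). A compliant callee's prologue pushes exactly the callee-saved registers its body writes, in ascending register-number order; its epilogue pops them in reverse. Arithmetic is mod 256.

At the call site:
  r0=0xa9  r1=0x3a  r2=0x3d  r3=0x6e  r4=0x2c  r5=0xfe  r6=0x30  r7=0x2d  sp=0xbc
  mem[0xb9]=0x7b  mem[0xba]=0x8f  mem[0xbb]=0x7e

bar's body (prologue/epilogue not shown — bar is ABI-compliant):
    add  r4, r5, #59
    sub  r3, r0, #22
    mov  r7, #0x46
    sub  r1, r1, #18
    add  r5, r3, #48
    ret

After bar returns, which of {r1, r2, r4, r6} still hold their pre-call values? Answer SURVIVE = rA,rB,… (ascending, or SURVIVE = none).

SURVIVE = r2,r6

prologue: push r5 -> mem[0xbb]=0xfe, sp=0xbb
body[0] add  r4, r5, #59 -> r4=0x39
body[1] sub  r3, r0, #22 -> r3=0x93
body[2] mov  r7, #0x46 -> r7=0x46
body[3] sub  r1, r1, #18 -> r1=0x28
body[4] add  r5, r3, #48 -> r5=0xc3
epilogue: pop r5=0xfe, sp=0xbc
r1: caller-saved, written=True
r2: caller-saved, written=False
r4: caller-saved, written=True
r6: callee-saved, written=False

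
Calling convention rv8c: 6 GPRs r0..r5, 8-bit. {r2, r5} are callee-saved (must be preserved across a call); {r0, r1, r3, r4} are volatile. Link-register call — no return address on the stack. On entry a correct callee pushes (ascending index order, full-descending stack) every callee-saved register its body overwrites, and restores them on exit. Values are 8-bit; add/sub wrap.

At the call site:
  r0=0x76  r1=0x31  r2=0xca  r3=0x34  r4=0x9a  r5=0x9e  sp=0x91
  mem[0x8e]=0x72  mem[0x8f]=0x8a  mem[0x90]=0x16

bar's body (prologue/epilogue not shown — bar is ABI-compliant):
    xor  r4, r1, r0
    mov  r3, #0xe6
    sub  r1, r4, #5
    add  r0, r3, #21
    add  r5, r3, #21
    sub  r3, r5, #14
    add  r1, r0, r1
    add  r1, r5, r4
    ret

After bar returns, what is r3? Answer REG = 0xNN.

REG = 0xed

prologue: push r5 → mem[0x90]=0x9e, sp=0x90
body[0] xor  r4, r1, r0 → r4=0x47
body[1] mov  r3, #0xe6 → r3=0xe6
body[2] sub  r1, r4, #5 → r1=0x42
body[3] add  r0, r3, #21 → r0=0xfb
body[4] add  r5, r3, #21 → r5=0xfb
body[5] sub  r3, r5, #14 → r3=0xed
body[6] add  r1, r0, r1 → r1=0x3d
body[7] add  r1, r5, r4 → r1=0x42
epilogue: pop r5=0x9e, sp=0x91
r3 is caller-saved → body value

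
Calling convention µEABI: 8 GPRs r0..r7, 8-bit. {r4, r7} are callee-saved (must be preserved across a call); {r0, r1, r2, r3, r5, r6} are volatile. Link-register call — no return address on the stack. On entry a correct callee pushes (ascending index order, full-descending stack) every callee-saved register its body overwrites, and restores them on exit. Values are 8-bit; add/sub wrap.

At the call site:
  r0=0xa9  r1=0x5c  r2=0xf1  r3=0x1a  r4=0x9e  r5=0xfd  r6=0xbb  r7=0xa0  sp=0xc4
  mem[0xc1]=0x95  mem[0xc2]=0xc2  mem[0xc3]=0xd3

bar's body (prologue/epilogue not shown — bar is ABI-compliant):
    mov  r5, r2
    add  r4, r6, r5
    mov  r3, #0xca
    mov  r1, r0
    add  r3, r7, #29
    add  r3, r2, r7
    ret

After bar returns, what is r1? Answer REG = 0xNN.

REG = 0xa9

prologue: push r4 -> mem[0xc3]=0x9e, sp=0xc3
body[0] mov  r5, r2 -> r5=0xf1
body[1] add  r4, r6, r5 -> r4=0xac
body[2] mov  r3, #0xca -> r3=0xca
body[3] mov  r1, r0 -> r1=0xa9
body[4] add  r3, r7, #29 -> r3=0xbd
body[5] add  r3, r2, r7 -> r3=0x91
epilogue: pop r4=0x9e, sp=0xc4
r1 is caller-saved -> body value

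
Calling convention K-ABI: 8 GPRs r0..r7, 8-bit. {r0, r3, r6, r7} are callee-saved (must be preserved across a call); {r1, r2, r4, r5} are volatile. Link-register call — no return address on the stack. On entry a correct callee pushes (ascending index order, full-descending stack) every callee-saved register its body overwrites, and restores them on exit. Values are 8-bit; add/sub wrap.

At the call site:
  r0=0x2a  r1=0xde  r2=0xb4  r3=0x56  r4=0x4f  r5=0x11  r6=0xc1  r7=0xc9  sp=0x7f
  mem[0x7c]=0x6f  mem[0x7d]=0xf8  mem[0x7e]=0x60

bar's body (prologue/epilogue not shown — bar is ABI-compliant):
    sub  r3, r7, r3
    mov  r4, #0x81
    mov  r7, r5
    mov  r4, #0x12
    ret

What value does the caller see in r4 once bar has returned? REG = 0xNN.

REG = 0x12

prologue: push r3 → mem[0x7e]=0x56, sp=0x7e
prologue: push r7 → mem[0x7d]=0xc9, sp=0x7d
body[0] sub  r3, r7, r3 → r3=0x73
body[1] mov  r4, #0x81 → r4=0x81
body[2] mov  r7, r5 → r7=0x11
body[3] mov  r4, #0x12 → r4=0x12
epilogue: pop r7=0xc9, sp=0x7e
epilogue: pop r3=0x56, sp=0x7f
r4 is caller-saved → body value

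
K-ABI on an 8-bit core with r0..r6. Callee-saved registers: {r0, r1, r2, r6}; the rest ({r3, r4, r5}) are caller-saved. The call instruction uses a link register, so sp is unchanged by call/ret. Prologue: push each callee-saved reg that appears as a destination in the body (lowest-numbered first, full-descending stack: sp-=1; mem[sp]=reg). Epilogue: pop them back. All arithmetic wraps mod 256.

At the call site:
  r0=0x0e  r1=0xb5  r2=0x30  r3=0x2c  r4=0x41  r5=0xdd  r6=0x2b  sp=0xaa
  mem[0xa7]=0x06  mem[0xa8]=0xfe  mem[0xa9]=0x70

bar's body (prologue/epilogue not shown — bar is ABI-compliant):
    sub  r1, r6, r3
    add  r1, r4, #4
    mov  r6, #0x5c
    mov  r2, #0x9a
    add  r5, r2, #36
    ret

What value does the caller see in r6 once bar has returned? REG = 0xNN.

prologue: push r1 -> mem[0xa9]=0xb5, sp=0xa9
prologue: push r2 -> mem[0xa8]=0x30, sp=0xa8
prologue: push r6 -> mem[0xa7]=0x2b, sp=0xa7
body[0] sub  r1, r6, r3 -> r1=0xff
body[1] add  r1, r4, #4 -> r1=0x45
body[2] mov  r6, #0x5c -> r6=0x5c
body[3] mov  r2, #0x9a -> r2=0x9a
body[4] add  r5, r2, #36 -> r5=0xbe
epilogue: pop r6=0x2b, sp=0xa8
epilogue: pop r2=0x30, sp=0xa9
epilogue: pop r1=0xb5, sp=0xaa
r6 is callee-saved -> restored

REG = 0x2b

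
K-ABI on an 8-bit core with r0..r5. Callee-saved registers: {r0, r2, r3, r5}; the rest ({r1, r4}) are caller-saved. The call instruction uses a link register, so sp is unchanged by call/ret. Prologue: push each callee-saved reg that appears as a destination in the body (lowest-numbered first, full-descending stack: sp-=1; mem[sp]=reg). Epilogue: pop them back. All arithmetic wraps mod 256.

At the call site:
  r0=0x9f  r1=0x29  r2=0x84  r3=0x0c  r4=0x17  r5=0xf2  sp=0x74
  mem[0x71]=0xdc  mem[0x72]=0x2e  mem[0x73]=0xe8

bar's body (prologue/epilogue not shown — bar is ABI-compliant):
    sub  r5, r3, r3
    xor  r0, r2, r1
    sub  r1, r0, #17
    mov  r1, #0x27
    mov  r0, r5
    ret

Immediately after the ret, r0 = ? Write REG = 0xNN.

REG = 0x9f

prologue: push r0 → mem[0x73]=0x9f, sp=0x73
prologue: push r5 → mem[0x72]=0xf2, sp=0x72
body[0] sub  r5, r3, r3 → r5=0x00
body[1] xor  r0, r2, r1 → r0=0xad
body[2] sub  r1, r0, #17 → r1=0x9c
body[3] mov  r1, #0x27 → r1=0x27
body[4] mov  r0, r5 → r0=0x00
epilogue: pop r5=0xf2, sp=0x73
epilogue: pop r0=0x9f, sp=0x74
r0 is callee-saved → restored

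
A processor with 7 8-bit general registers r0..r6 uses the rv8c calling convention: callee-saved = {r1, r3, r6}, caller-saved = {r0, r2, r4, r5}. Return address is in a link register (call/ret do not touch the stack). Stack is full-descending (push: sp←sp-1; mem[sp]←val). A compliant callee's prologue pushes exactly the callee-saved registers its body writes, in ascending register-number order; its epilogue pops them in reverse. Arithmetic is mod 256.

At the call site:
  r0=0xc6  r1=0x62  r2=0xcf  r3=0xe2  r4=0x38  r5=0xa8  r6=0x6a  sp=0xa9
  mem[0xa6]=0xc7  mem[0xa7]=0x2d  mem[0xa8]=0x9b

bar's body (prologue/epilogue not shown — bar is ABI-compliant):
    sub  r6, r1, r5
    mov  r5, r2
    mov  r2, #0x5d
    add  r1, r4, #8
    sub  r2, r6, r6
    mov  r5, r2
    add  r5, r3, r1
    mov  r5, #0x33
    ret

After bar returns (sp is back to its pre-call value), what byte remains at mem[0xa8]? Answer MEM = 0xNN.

MEM = 0x62

prologue: push r1 → mem[0xa8]=0x62, sp=0xa8
prologue: push r6 → mem[0xa7]=0x6a, sp=0xa7
body[0] sub  r6, r1, r5 → r6=0xba
body[1] mov  r5, r2 → r5=0xcf
body[2] mov  r2, #0x5d → r2=0x5d
body[3] add  r1, r4, #8 → r1=0x40
body[4] sub  r2, r6, r6 → r2=0x00
body[5] mov  r5, r2 → r5=0x00
body[6] add  r5, r3, r1 → r5=0x22
body[7] mov  r5, #0x33 → r5=0x33
epilogue: pop r6=0x6a, sp=0xa8
epilogue: pop r1=0x62, sp=0xa9
prologue pushed ['r1', 'r6'] at ['0xa8', '0xa7']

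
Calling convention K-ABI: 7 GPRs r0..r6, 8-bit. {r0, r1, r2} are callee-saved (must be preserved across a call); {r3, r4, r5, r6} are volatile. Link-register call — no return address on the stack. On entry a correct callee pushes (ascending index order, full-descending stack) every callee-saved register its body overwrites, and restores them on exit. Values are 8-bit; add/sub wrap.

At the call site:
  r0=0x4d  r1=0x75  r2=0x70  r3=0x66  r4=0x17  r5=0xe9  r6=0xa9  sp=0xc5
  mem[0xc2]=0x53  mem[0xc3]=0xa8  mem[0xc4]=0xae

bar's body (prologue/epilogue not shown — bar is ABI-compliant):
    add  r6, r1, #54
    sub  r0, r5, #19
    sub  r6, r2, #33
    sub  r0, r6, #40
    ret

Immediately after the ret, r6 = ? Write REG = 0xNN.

prologue: push r0 -> mem[0xc4]=0x4d, sp=0xc4
body[0] add  r6, r1, #54 -> r6=0xab
body[1] sub  r0, r5, #19 -> r0=0xd6
body[2] sub  r6, r2, #33 -> r6=0x4f
body[3] sub  r0, r6, #40 -> r0=0x27
epilogue: pop r0=0x4d, sp=0xc5
r6 is caller-saved -> body value

REG = 0x4f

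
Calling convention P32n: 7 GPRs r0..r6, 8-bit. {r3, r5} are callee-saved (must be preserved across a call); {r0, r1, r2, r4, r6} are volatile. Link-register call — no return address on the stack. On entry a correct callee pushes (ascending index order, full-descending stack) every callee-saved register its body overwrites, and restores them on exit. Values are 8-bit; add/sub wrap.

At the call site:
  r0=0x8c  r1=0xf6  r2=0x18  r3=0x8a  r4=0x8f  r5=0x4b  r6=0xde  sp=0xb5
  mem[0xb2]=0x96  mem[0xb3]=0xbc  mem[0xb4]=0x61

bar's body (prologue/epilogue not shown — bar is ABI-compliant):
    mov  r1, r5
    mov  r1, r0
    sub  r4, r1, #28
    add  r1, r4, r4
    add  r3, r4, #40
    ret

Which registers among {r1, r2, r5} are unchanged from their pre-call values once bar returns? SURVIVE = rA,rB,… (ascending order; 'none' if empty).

prologue: push r3 -> mem[0xb4]=0x8a, sp=0xb4
body[0] mov  r1, r5 -> r1=0x4b
body[1] mov  r1, r0 -> r1=0x8c
body[2] sub  r4, r1, #28 -> r4=0x70
body[3] add  r1, r4, r4 -> r1=0xe0
body[4] add  r3, r4, #40 -> r3=0x98
epilogue: pop r3=0x8a, sp=0xb5
r1: caller-saved, written=True
r2: caller-saved, written=False
r5: callee-saved, written=False

SURVIVE = r2,r5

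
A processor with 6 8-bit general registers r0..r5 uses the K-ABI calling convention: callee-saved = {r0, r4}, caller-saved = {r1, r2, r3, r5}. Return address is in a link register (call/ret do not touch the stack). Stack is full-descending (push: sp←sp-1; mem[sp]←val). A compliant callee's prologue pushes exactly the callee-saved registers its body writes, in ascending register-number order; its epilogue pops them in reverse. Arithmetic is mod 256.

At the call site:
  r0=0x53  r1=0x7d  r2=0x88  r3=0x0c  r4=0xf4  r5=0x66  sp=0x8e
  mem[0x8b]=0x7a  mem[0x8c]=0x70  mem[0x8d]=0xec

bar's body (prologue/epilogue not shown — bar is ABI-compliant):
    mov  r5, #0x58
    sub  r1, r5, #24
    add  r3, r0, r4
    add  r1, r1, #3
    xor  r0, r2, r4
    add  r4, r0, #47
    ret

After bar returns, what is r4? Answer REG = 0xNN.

prologue: push r0 -> mem[0x8d]=0x53, sp=0x8d
prologue: push r4 -> mem[0x8c]=0xf4, sp=0x8c
body[0] mov  r5, #0x58 -> r5=0x58
body[1] sub  r1, r5, #24 -> r1=0x40
body[2] add  r3, r0, r4 -> r3=0x47
body[3] add  r1, r1, #3 -> r1=0x43
body[4] xor  r0, r2, r4 -> r0=0x7c
body[5] add  r4, r0, #47 -> r4=0xab
epilogue: pop r4=0xf4, sp=0x8d
epilogue: pop r0=0x53, sp=0x8e
r4 is callee-saved -> restored

REG = 0xf4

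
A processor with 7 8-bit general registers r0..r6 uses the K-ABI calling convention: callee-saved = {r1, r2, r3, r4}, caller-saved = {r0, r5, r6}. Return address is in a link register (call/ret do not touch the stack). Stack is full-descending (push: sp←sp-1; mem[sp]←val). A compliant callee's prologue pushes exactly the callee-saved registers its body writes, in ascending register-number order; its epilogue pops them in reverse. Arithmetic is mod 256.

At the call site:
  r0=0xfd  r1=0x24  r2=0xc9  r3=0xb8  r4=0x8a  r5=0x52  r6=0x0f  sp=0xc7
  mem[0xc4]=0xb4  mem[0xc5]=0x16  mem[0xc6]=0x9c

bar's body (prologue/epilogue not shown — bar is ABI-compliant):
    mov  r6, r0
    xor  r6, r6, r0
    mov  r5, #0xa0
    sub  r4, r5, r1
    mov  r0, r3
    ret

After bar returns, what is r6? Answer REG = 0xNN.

REG = 0x00

prologue: push r4 -> mem[0xc6]=0x8a, sp=0xc6
body[0] mov  r6, r0 -> r6=0xfd
body[1] xor  r6, r6, r0 -> r6=0x00
body[2] mov  r5, #0xa0 -> r5=0xa0
body[3] sub  r4, r5, r1 -> r4=0x7c
body[4] mov  r0, r3 -> r0=0xb8
epilogue: pop r4=0x8a, sp=0xc7
r6 is caller-saved -> body value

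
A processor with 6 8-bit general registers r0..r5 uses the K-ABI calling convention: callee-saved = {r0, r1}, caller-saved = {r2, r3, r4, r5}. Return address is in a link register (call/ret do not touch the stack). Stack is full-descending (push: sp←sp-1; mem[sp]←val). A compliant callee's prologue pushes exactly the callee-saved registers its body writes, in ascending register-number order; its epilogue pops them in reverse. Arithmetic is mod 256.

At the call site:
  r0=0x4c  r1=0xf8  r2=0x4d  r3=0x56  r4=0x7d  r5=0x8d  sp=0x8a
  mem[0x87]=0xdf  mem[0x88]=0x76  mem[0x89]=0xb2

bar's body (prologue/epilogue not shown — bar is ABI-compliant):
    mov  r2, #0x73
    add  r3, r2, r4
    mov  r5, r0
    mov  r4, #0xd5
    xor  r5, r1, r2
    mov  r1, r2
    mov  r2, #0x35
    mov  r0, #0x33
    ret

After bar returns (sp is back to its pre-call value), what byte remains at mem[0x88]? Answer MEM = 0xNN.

MEM = 0xf8

prologue: push r0 → mem[0x89]=0x4c, sp=0x89
prologue: push r1 → mem[0x88]=0xf8, sp=0x88
body[0] mov  r2, #0x73 → r2=0x73
body[1] add  r3, r2, r4 → r3=0xf0
body[2] mov  r5, r0 → r5=0x4c
body[3] mov  r4, #0xd5 → r4=0xd5
body[4] xor  r5, r1, r2 → r5=0x8b
body[5] mov  r1, r2 → r1=0x73
body[6] mov  r2, #0x35 → r2=0x35
body[7] mov  r0, #0x33 → r0=0x33
epilogue: pop r1=0xf8, sp=0x89
epilogue: pop r0=0x4c, sp=0x8a
prologue pushed ['r0', 'r1'] at ['0x89', '0x88']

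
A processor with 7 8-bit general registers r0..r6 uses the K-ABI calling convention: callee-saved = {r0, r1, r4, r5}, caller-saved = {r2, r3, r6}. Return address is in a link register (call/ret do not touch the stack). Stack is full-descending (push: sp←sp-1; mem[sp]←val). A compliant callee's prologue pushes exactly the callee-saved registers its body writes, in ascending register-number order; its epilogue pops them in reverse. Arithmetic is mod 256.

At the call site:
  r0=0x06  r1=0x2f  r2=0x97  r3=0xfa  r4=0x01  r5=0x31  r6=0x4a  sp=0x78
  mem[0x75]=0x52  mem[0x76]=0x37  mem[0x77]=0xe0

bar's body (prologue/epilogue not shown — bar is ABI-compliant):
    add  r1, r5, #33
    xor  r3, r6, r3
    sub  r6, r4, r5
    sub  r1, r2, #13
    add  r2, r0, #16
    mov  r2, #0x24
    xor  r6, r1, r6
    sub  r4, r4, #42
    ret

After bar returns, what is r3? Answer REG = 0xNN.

REG = 0xb0

prologue: push r1 -> mem[0x77]=0x2f, sp=0x77
prologue: push r4 -> mem[0x76]=0x01, sp=0x76
body[0] add  r1, r5, #33 -> r1=0x52
body[1] xor  r3, r6, r3 -> r3=0xb0
body[2] sub  r6, r4, r5 -> r6=0xd0
body[3] sub  r1, r2, #13 -> r1=0x8a
body[4] add  r2, r0, #16 -> r2=0x16
body[5] mov  r2, #0x24 -> r2=0x24
body[6] xor  r6, r1, r6 -> r6=0x5a
body[7] sub  r4, r4, #42 -> r4=0xd7
epilogue: pop r4=0x01, sp=0x77
epilogue: pop r1=0x2f, sp=0x78
r3 is caller-saved -> body value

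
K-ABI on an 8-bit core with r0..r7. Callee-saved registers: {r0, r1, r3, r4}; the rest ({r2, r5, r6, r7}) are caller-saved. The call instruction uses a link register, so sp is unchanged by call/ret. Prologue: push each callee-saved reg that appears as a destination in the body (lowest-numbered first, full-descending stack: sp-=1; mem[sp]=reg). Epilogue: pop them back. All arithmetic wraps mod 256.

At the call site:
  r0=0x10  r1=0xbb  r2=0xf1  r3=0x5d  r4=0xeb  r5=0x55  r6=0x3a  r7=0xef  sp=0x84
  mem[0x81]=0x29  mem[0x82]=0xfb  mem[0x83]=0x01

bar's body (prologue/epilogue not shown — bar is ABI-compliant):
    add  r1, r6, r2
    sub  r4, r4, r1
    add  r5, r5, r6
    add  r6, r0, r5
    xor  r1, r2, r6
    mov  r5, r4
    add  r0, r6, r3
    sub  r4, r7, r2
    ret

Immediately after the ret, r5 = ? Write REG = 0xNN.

REG = 0xc0

prologue: push r0 → mem[0x83]=0x10, sp=0x83
prologue: push r1 → mem[0x82]=0xbb, sp=0x82
prologue: push r4 → mem[0x81]=0xeb, sp=0x81
body[0] add  r1, r6, r2 → r1=0x2b
body[1] sub  r4, r4, r1 → r4=0xc0
body[2] add  r5, r5, r6 → r5=0x8f
body[3] add  r6, r0, r5 → r6=0x9f
body[4] xor  r1, r2, r6 → r1=0x6e
body[5] mov  r5, r4 → r5=0xc0
body[6] add  r0, r6, r3 → r0=0xfc
body[7] sub  r4, r7, r2 → r4=0xfe
epilogue: pop r4=0xeb, sp=0x82
epilogue: pop r1=0xbb, sp=0x83
epilogue: pop r0=0x10, sp=0x84
r5 is caller-saved → body value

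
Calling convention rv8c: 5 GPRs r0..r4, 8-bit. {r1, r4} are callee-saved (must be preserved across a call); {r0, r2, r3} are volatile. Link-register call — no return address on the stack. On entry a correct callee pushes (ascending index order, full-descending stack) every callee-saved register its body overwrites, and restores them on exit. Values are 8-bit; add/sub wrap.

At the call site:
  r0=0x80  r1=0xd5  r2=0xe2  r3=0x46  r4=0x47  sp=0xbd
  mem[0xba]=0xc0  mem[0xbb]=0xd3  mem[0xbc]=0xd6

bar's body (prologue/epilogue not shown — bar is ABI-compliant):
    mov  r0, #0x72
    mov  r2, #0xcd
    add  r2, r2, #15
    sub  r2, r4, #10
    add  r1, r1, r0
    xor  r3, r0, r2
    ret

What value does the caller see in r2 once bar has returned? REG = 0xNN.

REG = 0x3d

prologue: push r1 → mem[0xbc]=0xd5, sp=0xbc
body[0] mov  r0, #0x72 → r0=0x72
body[1] mov  r2, #0xcd → r2=0xcd
body[2] add  r2, r2, #15 → r2=0xdc
body[3] sub  r2, r4, #10 → r2=0x3d
body[4] add  r1, r1, r0 → r1=0x47
body[5] xor  r3, r0, r2 → r3=0x4f
epilogue: pop r1=0xd5, sp=0xbd
r2 is caller-saved → body value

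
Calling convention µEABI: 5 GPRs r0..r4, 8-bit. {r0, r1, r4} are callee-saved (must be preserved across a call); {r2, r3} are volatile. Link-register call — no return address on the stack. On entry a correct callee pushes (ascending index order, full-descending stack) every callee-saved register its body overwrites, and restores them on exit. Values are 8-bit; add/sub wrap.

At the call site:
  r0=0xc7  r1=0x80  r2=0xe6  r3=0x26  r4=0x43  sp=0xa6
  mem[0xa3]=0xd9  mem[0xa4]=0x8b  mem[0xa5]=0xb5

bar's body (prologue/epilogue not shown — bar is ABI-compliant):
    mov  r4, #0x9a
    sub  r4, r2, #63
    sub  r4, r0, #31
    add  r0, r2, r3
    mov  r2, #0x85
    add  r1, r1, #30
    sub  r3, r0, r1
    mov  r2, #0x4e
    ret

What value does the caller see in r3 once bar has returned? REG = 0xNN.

prologue: push r0 -> mem[0xa5]=0xc7, sp=0xa5
prologue: push r1 -> mem[0xa4]=0x80, sp=0xa4
prologue: push r4 -> mem[0xa3]=0x43, sp=0xa3
body[0] mov  r4, #0x9a -> r4=0x9a
body[1] sub  r4, r2, #63 -> r4=0xa7
body[2] sub  r4, r0, #31 -> r4=0xa8
body[3] add  r0, r2, r3 -> r0=0x0c
body[4] mov  r2, #0x85 -> r2=0x85
body[5] add  r1, r1, #30 -> r1=0x9e
body[6] sub  r3, r0, r1 -> r3=0x6e
body[7] mov  r2, #0x4e -> r2=0x4e
epilogue: pop r4=0x43, sp=0xa4
epilogue: pop r1=0x80, sp=0xa5
epilogue: pop r0=0xc7, sp=0xa6
r3 is caller-saved -> body value

REG = 0x6e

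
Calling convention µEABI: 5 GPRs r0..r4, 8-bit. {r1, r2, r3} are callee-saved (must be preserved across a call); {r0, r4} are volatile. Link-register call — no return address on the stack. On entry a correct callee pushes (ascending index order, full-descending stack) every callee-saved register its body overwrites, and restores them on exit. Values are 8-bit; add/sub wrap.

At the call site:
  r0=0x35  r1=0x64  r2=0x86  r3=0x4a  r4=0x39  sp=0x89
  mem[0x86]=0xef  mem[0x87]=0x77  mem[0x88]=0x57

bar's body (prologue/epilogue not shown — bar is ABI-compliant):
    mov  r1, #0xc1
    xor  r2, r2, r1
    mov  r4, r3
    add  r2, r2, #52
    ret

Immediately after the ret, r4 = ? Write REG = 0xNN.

REG = 0x4a

prologue: push r1 -> mem[0x88]=0x64, sp=0x88
prologue: push r2 -> mem[0x87]=0x86, sp=0x87
body[0] mov  r1, #0xc1 -> r1=0xc1
body[1] xor  r2, r2, r1 -> r2=0x47
body[2] mov  r4, r3 -> r4=0x4a
body[3] add  r2, r2, #52 -> r2=0x7b
epilogue: pop r2=0x86, sp=0x88
epilogue: pop r1=0x64, sp=0x89
r4 is caller-saved -> body value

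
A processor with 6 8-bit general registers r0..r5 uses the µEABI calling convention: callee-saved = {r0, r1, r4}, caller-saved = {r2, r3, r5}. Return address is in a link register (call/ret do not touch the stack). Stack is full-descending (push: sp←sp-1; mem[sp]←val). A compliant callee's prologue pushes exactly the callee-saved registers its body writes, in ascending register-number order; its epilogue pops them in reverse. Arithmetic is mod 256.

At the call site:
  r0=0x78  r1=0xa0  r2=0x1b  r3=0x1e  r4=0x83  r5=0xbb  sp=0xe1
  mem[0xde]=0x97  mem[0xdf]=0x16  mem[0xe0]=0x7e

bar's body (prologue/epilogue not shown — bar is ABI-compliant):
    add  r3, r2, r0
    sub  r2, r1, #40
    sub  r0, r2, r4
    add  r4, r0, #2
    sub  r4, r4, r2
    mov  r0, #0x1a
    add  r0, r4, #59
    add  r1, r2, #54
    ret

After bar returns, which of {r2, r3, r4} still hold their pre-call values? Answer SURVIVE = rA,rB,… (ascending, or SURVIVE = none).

prologue: push r0 → mem[0xe0]=0x78, sp=0xe0
prologue: push r1 → mem[0xdf]=0xa0, sp=0xdf
prologue: push r4 → mem[0xde]=0x83, sp=0xde
body[0] add  r3, r2, r0 → r3=0x93
body[1] sub  r2, r1, #40 → r2=0x78
body[2] sub  r0, r2, r4 → r0=0xf5
body[3] add  r4, r0, #2 → r4=0xf7
body[4] sub  r4, r4, r2 → r4=0x7f
body[5] mov  r0, #0x1a → r0=0x1a
body[6] add  r0, r4, #59 → r0=0xba
body[7] add  r1, r2, #54 → r1=0xae
epilogue: pop r4=0x83, sp=0xdf
epilogue: pop r1=0xa0, sp=0xe0
epilogue: pop r0=0x78, sp=0xe1
r2: caller-saved, written=True
r3: caller-saved, written=True
r4: callee-saved, written=True

SURVIVE = r4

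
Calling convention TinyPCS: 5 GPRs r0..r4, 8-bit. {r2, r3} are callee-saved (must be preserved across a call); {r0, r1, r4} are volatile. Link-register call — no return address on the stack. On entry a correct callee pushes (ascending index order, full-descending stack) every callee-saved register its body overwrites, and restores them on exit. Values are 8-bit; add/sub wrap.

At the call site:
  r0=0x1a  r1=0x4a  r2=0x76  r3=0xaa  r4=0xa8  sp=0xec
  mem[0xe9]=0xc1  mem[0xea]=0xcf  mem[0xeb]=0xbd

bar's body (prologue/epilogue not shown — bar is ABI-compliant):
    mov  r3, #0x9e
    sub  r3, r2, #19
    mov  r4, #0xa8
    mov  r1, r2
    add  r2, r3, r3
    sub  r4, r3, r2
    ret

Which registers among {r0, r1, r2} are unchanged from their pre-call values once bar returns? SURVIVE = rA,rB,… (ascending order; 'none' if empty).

SURVIVE = r0,r2

prologue: push r2 → mem[0xeb]=0x76, sp=0xeb
prologue: push r3 → mem[0xea]=0xaa, sp=0xea
body[0] mov  r3, #0x9e → r3=0x9e
body[1] sub  r3, r2, #19 → r3=0x63
body[2] mov  r4, #0xa8 → r4=0xa8
body[3] mov  r1, r2 → r1=0x76
body[4] add  r2, r3, r3 → r2=0xc6
body[5] sub  r4, r3, r2 → r4=0x9d
epilogue: pop r3=0xaa, sp=0xeb
epilogue: pop r2=0x76, sp=0xec
r0: caller-saved, written=False
r1: caller-saved, written=True
r2: callee-saved, written=True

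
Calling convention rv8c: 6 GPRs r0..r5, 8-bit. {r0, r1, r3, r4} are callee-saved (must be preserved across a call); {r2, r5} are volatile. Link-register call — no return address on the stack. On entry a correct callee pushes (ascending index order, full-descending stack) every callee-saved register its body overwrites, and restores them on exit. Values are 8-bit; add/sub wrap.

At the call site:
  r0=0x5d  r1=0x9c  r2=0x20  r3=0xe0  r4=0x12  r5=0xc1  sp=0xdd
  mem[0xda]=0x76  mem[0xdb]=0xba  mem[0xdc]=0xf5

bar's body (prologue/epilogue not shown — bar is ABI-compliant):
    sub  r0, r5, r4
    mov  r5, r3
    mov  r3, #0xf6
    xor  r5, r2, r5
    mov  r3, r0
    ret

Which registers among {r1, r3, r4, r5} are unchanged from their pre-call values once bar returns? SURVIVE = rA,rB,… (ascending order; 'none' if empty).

prologue: push r0 → mem[0xdc]=0x5d, sp=0xdc
prologue: push r3 → mem[0xdb]=0xe0, sp=0xdb
body[0] sub  r0, r5, r4 → r0=0xaf
body[1] mov  r5, r3 → r5=0xe0
body[2] mov  r3, #0xf6 → r3=0xf6
body[3] xor  r5, r2, r5 → r5=0xc0
body[4] mov  r3, r0 → r3=0xaf
epilogue: pop r3=0xe0, sp=0xdc
epilogue: pop r0=0x5d, sp=0xdd
r1: callee-saved, written=False
r3: callee-saved, written=True
r4: callee-saved, written=False
r5: caller-saved, written=True

SURVIVE = r1,r3,r4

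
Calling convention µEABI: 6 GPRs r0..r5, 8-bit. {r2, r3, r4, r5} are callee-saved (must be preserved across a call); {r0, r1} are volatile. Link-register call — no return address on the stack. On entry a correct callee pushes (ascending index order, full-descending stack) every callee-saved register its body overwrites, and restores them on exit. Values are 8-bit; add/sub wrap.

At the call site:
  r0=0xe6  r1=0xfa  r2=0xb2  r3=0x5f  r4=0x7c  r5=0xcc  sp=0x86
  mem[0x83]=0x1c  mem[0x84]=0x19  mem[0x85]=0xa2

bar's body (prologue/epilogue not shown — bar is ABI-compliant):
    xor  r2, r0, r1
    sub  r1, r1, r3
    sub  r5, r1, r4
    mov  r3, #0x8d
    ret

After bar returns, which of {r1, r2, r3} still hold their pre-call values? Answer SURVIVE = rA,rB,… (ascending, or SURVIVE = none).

prologue: push r2 -> mem[0x85]=0xb2, sp=0x85
prologue: push r3 -> mem[0x84]=0x5f, sp=0x84
prologue: push r5 -> mem[0x83]=0xcc, sp=0x83
body[0] xor  r2, r0, r1 -> r2=0x1c
body[1] sub  r1, r1, r3 -> r1=0x9b
body[2] sub  r5, r1, r4 -> r5=0x1f
body[3] mov  r3, #0x8d -> r3=0x8d
epilogue: pop r5=0xcc, sp=0x84
epilogue: pop r3=0x5f, sp=0x85
epilogue: pop r2=0xb2, sp=0x86
r1: caller-saved, written=True
r2: callee-saved, written=True
r3: callee-saved, written=True

SURVIVE = r2,r3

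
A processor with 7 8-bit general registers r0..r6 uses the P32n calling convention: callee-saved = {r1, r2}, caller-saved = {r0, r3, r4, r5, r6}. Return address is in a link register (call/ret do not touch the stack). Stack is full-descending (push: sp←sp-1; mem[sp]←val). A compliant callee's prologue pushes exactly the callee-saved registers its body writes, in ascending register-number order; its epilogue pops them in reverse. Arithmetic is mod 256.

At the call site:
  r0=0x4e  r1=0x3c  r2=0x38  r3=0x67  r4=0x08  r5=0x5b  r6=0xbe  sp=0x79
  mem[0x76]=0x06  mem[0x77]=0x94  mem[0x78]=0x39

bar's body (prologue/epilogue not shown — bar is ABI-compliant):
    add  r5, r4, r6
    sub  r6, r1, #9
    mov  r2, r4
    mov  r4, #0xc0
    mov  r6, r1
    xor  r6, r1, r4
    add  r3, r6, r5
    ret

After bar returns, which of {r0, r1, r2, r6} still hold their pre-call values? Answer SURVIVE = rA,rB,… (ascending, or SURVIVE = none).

prologue: push r2 -> mem[0x78]=0x38, sp=0x78
body[0] add  r5, r4, r6 -> r5=0xc6
body[1] sub  r6, r1, #9 -> r6=0x33
body[2] mov  r2, r4 -> r2=0x08
body[3] mov  r4, #0xc0 -> r4=0xc0
body[4] mov  r6, r1 -> r6=0x3c
body[5] xor  r6, r1, r4 -> r6=0xfc
body[6] add  r3, r6, r5 -> r3=0xc2
epilogue: pop r2=0x38, sp=0x79
r0: caller-saved, written=False
r1: callee-saved, written=False
r2: callee-saved, written=True
r6: caller-saved, written=True

SURVIVE = r0,r1,r2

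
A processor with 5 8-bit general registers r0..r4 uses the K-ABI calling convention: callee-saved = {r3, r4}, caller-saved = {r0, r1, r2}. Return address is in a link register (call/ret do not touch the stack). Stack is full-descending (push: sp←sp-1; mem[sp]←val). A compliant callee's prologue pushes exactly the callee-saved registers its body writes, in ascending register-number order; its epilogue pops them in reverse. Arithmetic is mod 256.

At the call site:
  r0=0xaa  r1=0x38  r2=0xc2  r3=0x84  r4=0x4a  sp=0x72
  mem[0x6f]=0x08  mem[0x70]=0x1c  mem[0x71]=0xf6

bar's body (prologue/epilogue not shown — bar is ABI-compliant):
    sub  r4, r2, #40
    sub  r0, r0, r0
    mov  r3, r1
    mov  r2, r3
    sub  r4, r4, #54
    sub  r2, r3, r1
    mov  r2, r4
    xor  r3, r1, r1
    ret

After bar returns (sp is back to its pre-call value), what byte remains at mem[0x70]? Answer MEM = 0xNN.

prologue: push r3 -> mem[0x71]=0x84, sp=0x71
prologue: push r4 -> mem[0x70]=0x4a, sp=0x70
body[0] sub  r4, r2, #40 -> r4=0x9a
body[1] sub  r0, r0, r0 -> r0=0x00
body[2] mov  r3, r1 -> r3=0x38
body[3] mov  r2, r3 -> r2=0x38
body[4] sub  r4, r4, #54 -> r4=0x64
body[5] sub  r2, r3, r1 -> r2=0x00
body[6] mov  r2, r4 -> r2=0x64
body[7] xor  r3, r1, r1 -> r3=0x00
epilogue: pop r4=0x4a, sp=0x71
epilogue: pop r3=0x84, sp=0x72
prologue pushed ['r3', 'r4'] at ['0x71', '0x70']

MEM = 0x4a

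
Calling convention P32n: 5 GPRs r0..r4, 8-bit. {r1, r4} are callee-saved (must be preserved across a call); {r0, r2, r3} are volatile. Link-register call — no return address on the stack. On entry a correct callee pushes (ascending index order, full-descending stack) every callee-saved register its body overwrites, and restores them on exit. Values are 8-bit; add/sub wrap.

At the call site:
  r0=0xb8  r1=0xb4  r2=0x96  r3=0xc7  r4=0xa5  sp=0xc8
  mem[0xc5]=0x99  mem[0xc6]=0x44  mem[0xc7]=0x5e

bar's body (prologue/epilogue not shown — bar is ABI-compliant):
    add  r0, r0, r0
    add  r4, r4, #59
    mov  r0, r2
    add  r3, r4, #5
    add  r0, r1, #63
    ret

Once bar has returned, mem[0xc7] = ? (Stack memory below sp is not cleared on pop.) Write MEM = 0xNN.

MEM = 0xa5

prologue: push r4 → mem[0xc7]=0xa5, sp=0xc7
body[0] add  r0, r0, r0 → r0=0x70
body[1] add  r4, r4, #59 → r4=0xe0
body[2] mov  r0, r2 → r0=0x96
body[3] add  r3, r4, #5 → r3=0xe5
body[4] add  r0, r1, #63 → r0=0xf3
epilogue: pop r4=0xa5, sp=0xc8
prologue pushed ['r4'] at ['0xc7']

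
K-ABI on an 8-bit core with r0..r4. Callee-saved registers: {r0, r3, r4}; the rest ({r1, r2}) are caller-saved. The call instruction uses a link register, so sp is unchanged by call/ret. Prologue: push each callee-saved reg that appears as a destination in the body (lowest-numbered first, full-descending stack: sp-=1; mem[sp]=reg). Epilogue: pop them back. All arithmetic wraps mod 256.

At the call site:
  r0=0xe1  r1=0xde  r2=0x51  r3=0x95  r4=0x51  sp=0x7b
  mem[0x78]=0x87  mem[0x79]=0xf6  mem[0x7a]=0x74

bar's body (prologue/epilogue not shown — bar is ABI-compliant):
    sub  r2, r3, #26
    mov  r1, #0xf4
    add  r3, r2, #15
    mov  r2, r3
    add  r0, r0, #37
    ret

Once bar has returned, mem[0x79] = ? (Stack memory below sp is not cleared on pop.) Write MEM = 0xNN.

prologue: push r0 -> mem[0x7a]=0xe1, sp=0x7a
prologue: push r3 -> mem[0x79]=0x95, sp=0x79
body[0] sub  r2, r3, #26 -> r2=0x7b
body[1] mov  r1, #0xf4 -> r1=0xf4
body[2] add  r3, r2, #15 -> r3=0x8a
body[3] mov  r2, r3 -> r2=0x8a
body[4] add  r0, r0, #37 -> r0=0x06
epilogue: pop r3=0x95, sp=0x7a
epilogue: pop r0=0xe1, sp=0x7b
prologue pushed ['r0', 'r3'] at ['0x7a', '0x79']

MEM = 0x95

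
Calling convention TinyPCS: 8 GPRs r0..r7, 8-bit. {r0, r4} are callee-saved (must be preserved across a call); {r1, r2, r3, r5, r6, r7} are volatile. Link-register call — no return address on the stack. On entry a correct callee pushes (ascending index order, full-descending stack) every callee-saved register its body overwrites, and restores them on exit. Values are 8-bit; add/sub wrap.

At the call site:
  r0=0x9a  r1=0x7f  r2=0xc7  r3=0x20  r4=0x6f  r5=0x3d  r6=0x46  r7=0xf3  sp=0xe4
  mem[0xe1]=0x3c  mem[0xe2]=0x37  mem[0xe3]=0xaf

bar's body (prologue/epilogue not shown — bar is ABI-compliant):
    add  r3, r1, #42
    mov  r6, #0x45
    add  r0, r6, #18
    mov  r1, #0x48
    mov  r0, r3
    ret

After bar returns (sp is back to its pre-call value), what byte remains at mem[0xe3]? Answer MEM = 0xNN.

MEM = 0x9a

prologue: push r0 → mem[0xe3]=0x9a, sp=0xe3
body[0] add  r3, r1, #42 → r3=0xa9
body[1] mov  r6, #0x45 → r6=0x45
body[2] add  r0, r6, #18 → r0=0x57
body[3] mov  r1, #0x48 → r1=0x48
body[4] mov  r0, r3 → r0=0xa9
epilogue: pop r0=0x9a, sp=0xe4
prologue pushed ['r0'] at ['0xe3']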